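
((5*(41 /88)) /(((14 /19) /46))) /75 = 17917 /9240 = 1.94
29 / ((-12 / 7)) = -203 / 12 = -16.92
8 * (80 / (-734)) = -320 / 367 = -0.87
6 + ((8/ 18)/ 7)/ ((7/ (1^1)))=6.01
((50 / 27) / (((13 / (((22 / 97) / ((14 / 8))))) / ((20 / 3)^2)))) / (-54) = -880000 / 57913947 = -0.02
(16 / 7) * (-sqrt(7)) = -16 * sqrt(7) / 7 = -6.05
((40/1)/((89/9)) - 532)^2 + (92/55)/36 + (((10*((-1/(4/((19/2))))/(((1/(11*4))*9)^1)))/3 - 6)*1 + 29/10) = 6556397913181/23525370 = 278694.78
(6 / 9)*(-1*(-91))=182 / 3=60.67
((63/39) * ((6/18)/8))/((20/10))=0.03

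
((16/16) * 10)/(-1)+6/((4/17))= 31/2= 15.50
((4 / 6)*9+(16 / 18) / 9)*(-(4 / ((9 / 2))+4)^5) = -81468614656 / 4782969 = -17033.06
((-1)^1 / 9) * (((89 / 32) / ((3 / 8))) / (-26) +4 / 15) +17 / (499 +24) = 253847 / 7342920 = 0.03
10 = 10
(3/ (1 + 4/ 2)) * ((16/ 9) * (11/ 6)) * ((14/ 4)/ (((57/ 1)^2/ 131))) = 0.46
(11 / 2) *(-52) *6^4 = -370656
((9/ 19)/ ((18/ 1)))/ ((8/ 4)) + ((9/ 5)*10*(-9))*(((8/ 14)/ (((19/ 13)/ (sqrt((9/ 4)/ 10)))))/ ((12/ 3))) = 1/ 76 - 3159*sqrt(10)/ 1330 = -7.50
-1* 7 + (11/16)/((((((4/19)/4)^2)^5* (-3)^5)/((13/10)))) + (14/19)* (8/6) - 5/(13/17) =-216555391412368961/9603360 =-22549960785.85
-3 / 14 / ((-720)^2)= -1 / 2419200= -0.00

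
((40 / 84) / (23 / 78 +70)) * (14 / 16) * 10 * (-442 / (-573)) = 143650 / 3141759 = 0.05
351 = 351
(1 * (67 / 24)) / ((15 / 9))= 1.68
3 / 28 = 0.11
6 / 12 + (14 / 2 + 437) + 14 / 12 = 1337 / 3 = 445.67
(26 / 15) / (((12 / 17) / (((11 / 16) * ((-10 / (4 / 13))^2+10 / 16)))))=4110821 / 2304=1784.21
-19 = -19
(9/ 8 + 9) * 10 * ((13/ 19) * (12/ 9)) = 1755/ 19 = 92.37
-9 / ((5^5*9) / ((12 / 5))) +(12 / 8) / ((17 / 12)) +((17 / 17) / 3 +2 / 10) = 1268138 / 796875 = 1.59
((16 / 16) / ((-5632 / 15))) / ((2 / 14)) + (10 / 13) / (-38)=-54095 / 1391104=-0.04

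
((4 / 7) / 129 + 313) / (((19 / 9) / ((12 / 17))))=10175148 / 97223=104.66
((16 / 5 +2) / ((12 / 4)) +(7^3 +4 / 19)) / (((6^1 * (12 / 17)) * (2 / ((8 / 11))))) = 1671253 / 56430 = 29.62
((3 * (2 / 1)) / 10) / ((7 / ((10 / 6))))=1 / 7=0.14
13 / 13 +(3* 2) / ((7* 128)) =1.01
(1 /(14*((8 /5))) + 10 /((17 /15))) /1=16885 /1904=8.87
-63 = -63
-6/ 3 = -2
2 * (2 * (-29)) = -116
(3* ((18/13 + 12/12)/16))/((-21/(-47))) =1457/1456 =1.00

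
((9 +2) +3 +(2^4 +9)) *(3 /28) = 117 /28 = 4.18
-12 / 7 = -1.71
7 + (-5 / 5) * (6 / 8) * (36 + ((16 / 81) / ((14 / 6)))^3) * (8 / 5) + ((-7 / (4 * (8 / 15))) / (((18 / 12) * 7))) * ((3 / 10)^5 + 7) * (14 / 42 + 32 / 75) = -681676624102991 / 18003384000000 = -37.86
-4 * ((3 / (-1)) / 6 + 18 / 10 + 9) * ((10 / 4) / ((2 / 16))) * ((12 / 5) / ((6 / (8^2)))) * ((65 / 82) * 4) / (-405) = 2742272 / 16605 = 165.15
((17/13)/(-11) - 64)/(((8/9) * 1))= -82521/1144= -72.13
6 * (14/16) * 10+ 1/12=631/12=52.58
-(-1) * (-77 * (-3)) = 231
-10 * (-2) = 20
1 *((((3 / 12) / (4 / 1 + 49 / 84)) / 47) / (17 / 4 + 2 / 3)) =36 / 152515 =0.00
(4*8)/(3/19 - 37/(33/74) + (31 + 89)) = 20064/23317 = 0.86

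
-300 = -300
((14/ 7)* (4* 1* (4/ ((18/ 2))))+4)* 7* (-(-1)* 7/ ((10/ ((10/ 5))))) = 3332/ 45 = 74.04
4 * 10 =40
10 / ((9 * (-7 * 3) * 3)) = -10 / 567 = -0.02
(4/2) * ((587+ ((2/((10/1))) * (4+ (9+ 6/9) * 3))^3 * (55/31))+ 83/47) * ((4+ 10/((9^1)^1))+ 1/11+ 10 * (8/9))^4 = 59619579856950/688127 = 86640372.86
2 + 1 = 3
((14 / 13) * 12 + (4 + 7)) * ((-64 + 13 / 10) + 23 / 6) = -274613 / 195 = -1408.27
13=13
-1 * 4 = -4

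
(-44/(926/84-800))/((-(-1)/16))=29568/33137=0.89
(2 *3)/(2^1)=3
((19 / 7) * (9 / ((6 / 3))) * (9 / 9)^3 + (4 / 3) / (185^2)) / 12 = 17557481 / 17249400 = 1.02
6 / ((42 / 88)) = 88 / 7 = 12.57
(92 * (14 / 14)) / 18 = 46 / 9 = 5.11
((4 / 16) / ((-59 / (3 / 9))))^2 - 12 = -6015167 / 501264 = -12.00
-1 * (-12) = 12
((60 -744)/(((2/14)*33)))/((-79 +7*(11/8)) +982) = -1824/11473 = -0.16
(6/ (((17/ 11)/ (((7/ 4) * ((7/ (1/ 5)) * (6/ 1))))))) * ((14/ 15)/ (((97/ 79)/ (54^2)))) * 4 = 20859920928/ 1649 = 12650043.01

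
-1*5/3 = -5/3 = -1.67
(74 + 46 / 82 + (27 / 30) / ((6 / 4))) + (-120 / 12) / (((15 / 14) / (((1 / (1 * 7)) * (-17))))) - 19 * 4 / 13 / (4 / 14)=618542 / 7995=77.37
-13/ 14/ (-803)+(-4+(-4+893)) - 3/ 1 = 9915457/ 11242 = 882.00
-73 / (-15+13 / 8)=584 / 107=5.46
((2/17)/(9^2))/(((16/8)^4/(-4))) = -1/2754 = -0.00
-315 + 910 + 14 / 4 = 1197 / 2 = 598.50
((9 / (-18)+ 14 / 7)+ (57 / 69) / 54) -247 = -152446 / 621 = -245.48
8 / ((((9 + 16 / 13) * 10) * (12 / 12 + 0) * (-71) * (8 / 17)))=-221 / 94430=-0.00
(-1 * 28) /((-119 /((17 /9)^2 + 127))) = 42304 /1377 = 30.72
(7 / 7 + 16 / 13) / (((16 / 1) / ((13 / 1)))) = 29 / 16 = 1.81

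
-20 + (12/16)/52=-19.99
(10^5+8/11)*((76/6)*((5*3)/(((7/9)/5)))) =1343581200/11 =122143745.45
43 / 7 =6.14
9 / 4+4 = 25 / 4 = 6.25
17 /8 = 2.12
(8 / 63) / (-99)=-8 / 6237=-0.00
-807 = -807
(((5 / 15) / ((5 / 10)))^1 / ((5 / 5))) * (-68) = -136 / 3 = -45.33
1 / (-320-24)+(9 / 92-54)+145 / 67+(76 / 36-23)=-346512083 / 4770936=-72.63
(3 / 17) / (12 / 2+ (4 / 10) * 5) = 3 / 136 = 0.02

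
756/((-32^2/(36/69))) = -567/1472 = -0.39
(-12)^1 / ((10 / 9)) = -54 / 5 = -10.80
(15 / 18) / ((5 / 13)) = 13 / 6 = 2.17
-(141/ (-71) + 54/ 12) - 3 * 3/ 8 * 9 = -12.64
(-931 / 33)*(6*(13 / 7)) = -3458 / 11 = -314.36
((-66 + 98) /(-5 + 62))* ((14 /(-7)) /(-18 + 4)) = 32 /399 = 0.08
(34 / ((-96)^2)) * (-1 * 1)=-17 / 4608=-0.00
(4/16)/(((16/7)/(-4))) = -7/16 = -0.44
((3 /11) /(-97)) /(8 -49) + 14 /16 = 306253 /349976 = 0.88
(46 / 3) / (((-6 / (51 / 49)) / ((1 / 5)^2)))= -391 / 3675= -0.11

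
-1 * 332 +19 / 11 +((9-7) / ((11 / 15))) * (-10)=-3933 / 11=-357.55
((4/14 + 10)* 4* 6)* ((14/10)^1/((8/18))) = 3888/5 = 777.60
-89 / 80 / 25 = -89 / 2000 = -0.04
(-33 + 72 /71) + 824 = 56233 /71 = 792.01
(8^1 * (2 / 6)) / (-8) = -1 / 3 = -0.33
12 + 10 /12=77 /6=12.83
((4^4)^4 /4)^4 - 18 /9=1329227995784915872903807060280344574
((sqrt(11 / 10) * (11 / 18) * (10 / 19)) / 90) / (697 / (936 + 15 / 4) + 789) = 13783 * sqrt(110) / 30458236140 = 0.00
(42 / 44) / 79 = 21 / 1738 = 0.01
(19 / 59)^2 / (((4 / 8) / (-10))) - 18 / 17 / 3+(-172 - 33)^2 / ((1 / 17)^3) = 12218205513399 / 59177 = 206468822.57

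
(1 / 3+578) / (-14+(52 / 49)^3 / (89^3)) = -143898987823535 / 3483433289178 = -41.31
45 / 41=1.10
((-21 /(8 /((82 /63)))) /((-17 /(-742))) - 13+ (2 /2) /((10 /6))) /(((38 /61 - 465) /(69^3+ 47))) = 825516499082 /7223385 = 114283.88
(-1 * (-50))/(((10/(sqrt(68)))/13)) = 130 * sqrt(17) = 536.00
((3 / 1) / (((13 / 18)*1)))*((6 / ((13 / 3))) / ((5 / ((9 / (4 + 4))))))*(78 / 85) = 6561 / 5525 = 1.19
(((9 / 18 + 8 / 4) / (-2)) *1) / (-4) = 5 / 16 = 0.31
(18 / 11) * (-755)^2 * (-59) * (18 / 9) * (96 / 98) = -107820387.38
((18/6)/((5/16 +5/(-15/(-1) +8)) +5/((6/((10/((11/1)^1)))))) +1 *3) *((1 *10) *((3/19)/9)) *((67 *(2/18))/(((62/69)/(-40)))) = -1712297560/5525409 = -309.90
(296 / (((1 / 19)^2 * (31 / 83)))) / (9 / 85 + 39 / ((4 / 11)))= 3015476320 / 1131531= 2664.95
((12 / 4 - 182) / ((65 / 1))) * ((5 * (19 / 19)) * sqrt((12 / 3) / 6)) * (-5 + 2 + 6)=-179 * sqrt(6) / 13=-33.73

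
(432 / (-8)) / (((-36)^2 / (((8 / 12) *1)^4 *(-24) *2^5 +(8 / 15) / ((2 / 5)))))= 1015 / 162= 6.27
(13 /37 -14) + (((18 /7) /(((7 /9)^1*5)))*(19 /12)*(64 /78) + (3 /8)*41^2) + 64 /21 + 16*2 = 652.63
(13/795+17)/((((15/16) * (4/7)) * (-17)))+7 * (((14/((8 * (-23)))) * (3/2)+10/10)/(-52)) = -3855514537/1939672800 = -1.99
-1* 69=-69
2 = 2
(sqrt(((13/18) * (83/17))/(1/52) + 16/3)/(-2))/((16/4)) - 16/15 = -sqrt(490790)/408 - 16/15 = -2.78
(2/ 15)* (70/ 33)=28/ 99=0.28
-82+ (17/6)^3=-12799/216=-59.25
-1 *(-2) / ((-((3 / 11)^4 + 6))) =-29282 / 87927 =-0.33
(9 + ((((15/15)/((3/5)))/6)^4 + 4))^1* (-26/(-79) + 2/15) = 187047881/31099140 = 6.01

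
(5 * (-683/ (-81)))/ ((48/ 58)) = 99035/ 1944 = 50.94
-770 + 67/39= -29963/39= -768.28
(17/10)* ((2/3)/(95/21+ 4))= 119/895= 0.13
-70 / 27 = -2.59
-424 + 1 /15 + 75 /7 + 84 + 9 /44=-1520047 /4620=-329.01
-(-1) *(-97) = -97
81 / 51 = 27 / 17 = 1.59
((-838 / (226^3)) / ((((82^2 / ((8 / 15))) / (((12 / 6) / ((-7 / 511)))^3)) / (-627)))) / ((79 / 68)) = -9266117296304 / 958076393515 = -9.67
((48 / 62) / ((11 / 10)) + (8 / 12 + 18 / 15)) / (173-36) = 13148 / 700755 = 0.02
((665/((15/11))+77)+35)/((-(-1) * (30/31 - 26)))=-55769/2328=-23.96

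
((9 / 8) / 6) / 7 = 3 / 112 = 0.03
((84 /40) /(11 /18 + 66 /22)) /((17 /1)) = 189 /5525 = 0.03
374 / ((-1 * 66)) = -17 / 3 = -5.67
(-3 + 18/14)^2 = 144/49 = 2.94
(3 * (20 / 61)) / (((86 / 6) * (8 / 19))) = 855 / 5246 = 0.16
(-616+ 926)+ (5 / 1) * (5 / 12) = 312.08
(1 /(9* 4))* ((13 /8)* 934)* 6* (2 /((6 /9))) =6071 /8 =758.88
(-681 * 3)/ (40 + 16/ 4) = -2043/ 44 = -46.43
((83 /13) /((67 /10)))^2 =688900 /758641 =0.91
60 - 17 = 43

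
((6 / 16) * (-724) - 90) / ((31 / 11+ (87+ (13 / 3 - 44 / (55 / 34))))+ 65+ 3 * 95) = -119295 / 137594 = -0.87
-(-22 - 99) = 121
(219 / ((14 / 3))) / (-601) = -657 / 8414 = -0.08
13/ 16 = 0.81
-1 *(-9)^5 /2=59049 /2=29524.50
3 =3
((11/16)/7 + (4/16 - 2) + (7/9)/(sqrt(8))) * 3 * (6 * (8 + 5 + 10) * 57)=-2182815/56 + 9177 * sqrt(2)/2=-32489.72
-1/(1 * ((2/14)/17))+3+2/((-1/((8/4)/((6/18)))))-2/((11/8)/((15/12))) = -1428/11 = -129.82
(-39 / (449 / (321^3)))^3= -2146540627270191190986027639 / 90518849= -23713741955227371384.12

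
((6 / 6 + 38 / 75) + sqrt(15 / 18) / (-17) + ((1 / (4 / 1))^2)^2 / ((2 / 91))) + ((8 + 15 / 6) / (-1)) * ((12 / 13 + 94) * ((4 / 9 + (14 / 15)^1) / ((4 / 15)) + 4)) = -4560023147 / 499200- sqrt(30) / 102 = -9134.72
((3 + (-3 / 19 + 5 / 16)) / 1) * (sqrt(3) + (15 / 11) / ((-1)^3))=-14385 / 3344 + 959 * sqrt(3) / 304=1.16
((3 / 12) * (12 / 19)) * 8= 24 / 19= 1.26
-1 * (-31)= 31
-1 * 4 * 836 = -3344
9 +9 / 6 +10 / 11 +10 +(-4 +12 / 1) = 647 / 22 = 29.41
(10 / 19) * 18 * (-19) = -180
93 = 93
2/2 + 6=7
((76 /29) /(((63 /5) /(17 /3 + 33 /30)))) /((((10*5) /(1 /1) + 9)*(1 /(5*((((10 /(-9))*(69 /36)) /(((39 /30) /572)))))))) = -4807000 /43011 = -111.76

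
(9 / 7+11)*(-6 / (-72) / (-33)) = -0.03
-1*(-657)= 657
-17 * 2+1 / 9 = -305 / 9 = -33.89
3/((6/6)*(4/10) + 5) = 5/9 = 0.56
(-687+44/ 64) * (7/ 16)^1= -76867/ 256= -300.26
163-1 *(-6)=169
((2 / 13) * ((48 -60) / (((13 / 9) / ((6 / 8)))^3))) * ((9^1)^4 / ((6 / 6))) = -387420489 / 228488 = -1695.58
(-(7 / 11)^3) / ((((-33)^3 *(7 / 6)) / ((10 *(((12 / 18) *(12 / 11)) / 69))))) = 7840 / 12101533191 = 0.00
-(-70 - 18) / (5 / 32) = 2816 / 5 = 563.20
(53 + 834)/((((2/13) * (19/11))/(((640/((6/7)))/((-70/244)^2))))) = 30282128.43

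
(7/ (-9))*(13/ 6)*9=-91/ 6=-15.17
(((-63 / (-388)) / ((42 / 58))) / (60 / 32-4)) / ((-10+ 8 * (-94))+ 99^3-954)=-58 / 532397789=-0.00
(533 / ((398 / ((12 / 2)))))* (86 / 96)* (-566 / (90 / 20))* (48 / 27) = -25944308 / 16119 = -1609.55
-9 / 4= -2.25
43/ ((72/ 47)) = 2021/ 72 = 28.07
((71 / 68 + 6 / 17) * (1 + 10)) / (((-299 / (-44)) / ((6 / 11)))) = 6270 / 5083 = 1.23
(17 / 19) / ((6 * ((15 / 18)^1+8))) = 17 / 1007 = 0.02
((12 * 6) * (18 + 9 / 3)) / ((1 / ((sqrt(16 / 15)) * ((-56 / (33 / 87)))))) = -230547.01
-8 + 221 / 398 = -2963 / 398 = -7.44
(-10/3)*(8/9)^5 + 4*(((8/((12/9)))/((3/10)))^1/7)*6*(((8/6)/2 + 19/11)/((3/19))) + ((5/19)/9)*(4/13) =3496556502380/3369158793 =1037.81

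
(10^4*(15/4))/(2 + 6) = 9375/2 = 4687.50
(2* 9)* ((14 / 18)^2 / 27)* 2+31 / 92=25565 / 22356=1.14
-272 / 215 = -1.27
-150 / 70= -15 / 7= -2.14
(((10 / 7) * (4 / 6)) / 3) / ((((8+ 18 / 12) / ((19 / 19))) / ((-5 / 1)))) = -200 / 1197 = -0.17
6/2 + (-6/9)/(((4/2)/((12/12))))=8/3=2.67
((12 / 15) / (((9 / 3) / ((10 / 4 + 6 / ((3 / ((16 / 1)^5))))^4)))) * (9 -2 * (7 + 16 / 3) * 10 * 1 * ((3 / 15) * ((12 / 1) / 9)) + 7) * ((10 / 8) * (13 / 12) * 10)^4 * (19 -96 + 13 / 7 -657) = 43693212779870217741099644393369140625 / 6912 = 6321356015606223631524833000000000.00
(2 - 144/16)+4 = -3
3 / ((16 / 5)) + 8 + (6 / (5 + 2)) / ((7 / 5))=7487 / 784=9.55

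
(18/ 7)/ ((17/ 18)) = 324/ 119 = 2.72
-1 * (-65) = 65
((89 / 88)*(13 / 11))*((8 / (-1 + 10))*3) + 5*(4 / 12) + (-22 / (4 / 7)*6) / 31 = -29231 / 11253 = -2.60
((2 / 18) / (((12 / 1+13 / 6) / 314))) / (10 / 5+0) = 314 / 255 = 1.23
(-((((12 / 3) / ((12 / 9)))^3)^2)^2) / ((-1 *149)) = 3566.72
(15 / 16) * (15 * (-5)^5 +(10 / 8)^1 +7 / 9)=-8437135 / 192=-43943.41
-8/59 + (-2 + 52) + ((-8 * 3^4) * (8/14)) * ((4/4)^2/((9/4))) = -47374/413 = -114.71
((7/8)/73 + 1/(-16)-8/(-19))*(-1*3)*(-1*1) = 24669/22192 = 1.11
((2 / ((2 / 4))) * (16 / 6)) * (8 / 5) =256 / 15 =17.07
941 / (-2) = -941 / 2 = -470.50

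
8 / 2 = 4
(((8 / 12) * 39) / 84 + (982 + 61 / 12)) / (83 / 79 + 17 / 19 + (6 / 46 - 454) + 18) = -954457381 / 419450220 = -2.28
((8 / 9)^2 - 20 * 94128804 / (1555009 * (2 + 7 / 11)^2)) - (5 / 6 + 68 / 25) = -176.95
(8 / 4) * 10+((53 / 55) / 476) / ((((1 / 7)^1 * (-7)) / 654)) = 244469 / 13090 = 18.68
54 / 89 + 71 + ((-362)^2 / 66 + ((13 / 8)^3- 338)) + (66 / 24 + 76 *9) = 3624268013 / 1503744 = 2410.16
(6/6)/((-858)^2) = 1/736164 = 0.00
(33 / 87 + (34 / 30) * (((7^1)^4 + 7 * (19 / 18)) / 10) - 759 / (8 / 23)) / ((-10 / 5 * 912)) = 298917289 / 285638400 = 1.05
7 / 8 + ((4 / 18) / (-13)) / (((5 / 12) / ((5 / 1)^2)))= -47 / 312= -0.15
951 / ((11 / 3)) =2853 / 11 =259.36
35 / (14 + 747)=35 / 761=0.05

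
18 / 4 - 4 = 0.50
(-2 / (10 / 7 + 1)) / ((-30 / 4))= 28 / 255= 0.11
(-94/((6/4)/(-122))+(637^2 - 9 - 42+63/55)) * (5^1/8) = 68205139/264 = 258352.80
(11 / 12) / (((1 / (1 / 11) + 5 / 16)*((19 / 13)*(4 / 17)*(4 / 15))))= 12155 / 13756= 0.88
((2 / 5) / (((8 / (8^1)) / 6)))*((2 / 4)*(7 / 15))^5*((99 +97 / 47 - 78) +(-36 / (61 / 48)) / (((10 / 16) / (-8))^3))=89491193403857 / 907136718750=98.65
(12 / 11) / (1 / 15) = 180 / 11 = 16.36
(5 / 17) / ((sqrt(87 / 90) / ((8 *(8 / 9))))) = 320 *sqrt(870) / 4437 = 2.13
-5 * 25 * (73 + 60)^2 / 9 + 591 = -2205806 / 9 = -245089.56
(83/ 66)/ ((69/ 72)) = 1.31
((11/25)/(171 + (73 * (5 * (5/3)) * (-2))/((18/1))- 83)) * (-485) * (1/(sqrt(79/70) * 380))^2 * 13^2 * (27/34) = -920188269/106854989200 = -0.01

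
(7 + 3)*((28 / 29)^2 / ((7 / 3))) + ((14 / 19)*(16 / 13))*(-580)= -108432800 / 207727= -522.00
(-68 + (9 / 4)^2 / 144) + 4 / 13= -225163 / 3328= -67.66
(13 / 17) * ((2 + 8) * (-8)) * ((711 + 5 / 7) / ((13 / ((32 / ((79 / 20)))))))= -27133.11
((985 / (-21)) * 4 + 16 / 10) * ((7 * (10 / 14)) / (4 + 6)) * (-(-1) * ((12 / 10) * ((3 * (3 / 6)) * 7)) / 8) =-14649 / 100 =-146.49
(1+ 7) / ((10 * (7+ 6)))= 4 / 65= 0.06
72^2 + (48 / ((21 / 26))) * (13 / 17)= 622304 / 119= 5229.45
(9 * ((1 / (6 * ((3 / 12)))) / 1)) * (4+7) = 66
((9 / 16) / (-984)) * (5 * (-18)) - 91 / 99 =-225419 / 259776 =-0.87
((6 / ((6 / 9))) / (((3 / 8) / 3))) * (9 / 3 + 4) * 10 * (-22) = -110880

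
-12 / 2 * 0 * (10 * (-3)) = 0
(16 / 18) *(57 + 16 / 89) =40712 / 801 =50.83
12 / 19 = 0.63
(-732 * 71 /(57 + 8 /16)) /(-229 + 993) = -25986 /21965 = -1.18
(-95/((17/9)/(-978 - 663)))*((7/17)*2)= 19642770/289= 67968.06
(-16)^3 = -4096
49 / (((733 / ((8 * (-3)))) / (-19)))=22344 / 733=30.48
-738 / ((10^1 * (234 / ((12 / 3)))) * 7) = -0.18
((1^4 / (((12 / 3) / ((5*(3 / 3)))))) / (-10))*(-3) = 3 / 8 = 0.38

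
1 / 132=0.01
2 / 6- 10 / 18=-2 / 9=-0.22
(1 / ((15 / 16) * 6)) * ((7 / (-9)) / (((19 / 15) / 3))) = -56 / 171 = -0.33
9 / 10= 0.90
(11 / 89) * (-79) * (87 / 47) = -75603 / 4183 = -18.07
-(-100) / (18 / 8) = 400 / 9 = 44.44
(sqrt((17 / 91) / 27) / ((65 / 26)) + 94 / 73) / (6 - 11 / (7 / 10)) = -329 / 2482 - sqrt(4641) / 19890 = -0.14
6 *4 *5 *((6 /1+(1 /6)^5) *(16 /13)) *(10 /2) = 358900 /81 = 4430.86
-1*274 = -274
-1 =-1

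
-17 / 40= -0.42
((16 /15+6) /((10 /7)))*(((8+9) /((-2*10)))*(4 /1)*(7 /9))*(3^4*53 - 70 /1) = -186441227 /3375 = -55241.85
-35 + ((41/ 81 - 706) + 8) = -59332/ 81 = -732.49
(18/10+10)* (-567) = -33453/5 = -6690.60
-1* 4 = -4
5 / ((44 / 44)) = 5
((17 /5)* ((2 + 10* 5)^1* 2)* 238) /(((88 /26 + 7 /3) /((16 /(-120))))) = -10940384 /5575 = -1962.40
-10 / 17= -0.59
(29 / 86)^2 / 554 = 841 / 4097384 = 0.00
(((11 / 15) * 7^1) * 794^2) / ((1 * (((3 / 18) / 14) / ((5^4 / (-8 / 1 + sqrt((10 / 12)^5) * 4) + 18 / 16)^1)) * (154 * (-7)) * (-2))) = -3024231280101 / 279790- 17731012500 * sqrt(30) / 27979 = -14279991.53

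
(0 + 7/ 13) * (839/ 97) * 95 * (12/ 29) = 6695220/ 36569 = 183.08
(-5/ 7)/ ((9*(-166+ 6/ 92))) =230/ 480879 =0.00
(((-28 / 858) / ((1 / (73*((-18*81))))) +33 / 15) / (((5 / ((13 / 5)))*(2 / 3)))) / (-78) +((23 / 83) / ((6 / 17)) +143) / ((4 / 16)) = 9620741783 / 17803500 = 540.38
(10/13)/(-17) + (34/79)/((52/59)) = 15471/34918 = 0.44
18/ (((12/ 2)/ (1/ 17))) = 3/ 17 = 0.18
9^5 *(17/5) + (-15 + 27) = 1003893/5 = 200778.60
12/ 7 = 1.71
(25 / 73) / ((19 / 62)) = 1550 / 1387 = 1.12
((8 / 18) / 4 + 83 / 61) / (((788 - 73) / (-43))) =-34744 / 392535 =-0.09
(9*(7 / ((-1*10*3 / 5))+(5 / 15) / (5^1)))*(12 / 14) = -297 / 35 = -8.49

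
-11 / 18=-0.61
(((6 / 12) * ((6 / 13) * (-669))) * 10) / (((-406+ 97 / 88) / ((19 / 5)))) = 745712 / 51467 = 14.49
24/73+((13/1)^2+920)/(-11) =-98.67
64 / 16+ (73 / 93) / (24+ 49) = 373 / 93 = 4.01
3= 3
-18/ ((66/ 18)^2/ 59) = -9558/ 121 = -78.99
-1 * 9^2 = -81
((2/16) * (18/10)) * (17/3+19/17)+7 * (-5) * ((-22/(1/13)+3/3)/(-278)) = -1623609/47260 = -34.35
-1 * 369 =-369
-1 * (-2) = 2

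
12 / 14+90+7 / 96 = 61105 / 672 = 90.93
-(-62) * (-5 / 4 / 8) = -155 / 16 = -9.69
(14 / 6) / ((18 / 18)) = 7 / 3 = 2.33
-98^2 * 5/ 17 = -48020/ 17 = -2824.71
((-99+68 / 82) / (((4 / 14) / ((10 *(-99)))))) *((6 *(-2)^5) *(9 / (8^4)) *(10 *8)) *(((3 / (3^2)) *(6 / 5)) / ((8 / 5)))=-1882794375 / 656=-2870113.38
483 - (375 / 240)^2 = 123023 / 256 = 480.56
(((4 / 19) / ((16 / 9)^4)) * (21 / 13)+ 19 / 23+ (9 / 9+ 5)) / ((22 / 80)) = 3192620495 / 127981568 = 24.95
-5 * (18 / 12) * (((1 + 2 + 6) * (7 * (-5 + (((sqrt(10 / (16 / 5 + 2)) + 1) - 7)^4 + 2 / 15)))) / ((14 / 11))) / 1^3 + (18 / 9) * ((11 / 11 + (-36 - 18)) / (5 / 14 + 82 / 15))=-262466015703 / 413374 + 21963150 * sqrt(13) / 169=-166360.43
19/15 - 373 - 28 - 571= -14561/15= -970.73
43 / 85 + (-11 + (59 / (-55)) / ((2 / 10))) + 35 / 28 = -54633 / 3740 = -14.61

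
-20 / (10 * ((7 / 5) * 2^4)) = -5 / 56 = -0.09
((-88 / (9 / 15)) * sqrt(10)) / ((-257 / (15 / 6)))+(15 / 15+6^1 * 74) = 1100 * sqrt(10) / 771+445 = 449.51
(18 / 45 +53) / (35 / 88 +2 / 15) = 70488 / 701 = 100.55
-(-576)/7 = 82.29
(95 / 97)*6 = 570 / 97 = 5.88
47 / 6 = 7.83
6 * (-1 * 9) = -54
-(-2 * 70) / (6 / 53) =3710 / 3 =1236.67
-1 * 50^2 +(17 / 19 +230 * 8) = -12523 / 19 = -659.11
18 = 18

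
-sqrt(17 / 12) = -sqrt(51) / 6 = -1.19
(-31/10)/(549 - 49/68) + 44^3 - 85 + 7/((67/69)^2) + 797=71885435370059/836816935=85903.42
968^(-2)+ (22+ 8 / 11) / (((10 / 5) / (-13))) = -138423999 / 937024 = -147.73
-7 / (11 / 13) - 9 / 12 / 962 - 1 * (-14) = 242391 / 42328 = 5.73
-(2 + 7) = -9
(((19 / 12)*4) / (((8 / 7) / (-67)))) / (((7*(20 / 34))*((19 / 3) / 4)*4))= -14.24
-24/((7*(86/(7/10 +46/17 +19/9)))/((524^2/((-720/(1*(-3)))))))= -251.63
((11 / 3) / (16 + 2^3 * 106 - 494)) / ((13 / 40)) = 44 / 1443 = 0.03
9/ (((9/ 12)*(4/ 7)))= 21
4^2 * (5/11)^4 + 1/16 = 174641/234256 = 0.75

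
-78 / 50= -39 / 25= -1.56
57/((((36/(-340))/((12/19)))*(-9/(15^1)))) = 1700/3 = 566.67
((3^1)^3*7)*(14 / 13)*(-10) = -26460 / 13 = -2035.38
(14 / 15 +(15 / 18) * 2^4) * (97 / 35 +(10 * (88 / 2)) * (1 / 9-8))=-233800778 / 4725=-49481.65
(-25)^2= 625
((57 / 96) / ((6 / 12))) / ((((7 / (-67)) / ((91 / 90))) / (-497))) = 8224853 / 1440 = 5711.70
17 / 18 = 0.94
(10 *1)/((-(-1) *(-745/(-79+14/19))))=2974/2831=1.05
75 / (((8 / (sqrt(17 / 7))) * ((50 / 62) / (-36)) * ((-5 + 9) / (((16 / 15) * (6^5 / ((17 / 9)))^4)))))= -49950402854544726.89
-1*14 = -14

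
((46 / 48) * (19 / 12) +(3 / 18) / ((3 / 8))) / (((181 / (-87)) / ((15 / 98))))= -81925 / 567616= -0.14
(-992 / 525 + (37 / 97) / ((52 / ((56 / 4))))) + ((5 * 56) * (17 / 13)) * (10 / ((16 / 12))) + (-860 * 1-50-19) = 1815.37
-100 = -100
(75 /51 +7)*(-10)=-1440 /17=-84.71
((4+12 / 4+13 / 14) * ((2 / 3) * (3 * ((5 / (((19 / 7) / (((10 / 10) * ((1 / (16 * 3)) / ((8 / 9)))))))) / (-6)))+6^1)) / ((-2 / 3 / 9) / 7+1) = 43627329 / 909568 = 47.96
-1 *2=-2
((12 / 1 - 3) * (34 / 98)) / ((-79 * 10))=-153 / 38710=-0.00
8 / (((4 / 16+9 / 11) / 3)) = 1056 / 47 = 22.47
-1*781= -781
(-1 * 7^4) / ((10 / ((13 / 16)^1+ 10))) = -415373 / 160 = -2596.08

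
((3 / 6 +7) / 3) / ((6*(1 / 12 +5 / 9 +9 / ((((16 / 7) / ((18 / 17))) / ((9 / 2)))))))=1020 / 47491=0.02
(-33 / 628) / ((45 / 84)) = -77 / 785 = -0.10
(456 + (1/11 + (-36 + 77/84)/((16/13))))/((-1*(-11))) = 903061/23232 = 38.87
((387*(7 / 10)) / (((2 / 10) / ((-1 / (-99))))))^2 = 90601 / 484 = 187.19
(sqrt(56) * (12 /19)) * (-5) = -120 * sqrt(14) /19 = -23.63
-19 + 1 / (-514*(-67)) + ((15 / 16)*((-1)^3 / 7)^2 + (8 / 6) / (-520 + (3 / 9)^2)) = -1199088120765 / 63165077584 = -18.98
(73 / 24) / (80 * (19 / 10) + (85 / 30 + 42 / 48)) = 73 / 3737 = 0.02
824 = 824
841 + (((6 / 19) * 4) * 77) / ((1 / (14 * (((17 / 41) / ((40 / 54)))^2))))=1012188652 / 798475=1267.65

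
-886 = -886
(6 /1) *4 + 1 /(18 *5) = 2161 /90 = 24.01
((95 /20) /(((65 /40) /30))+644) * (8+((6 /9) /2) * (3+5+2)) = 323408 /39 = 8292.51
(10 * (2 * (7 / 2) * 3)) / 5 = 42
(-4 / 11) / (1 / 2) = -8 / 11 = -0.73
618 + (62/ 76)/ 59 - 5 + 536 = 1149.01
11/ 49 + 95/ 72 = 5447/ 3528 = 1.54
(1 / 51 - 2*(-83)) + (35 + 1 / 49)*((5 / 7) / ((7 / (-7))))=2466601 / 17493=141.01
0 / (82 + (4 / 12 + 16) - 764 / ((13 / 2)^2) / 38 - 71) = 0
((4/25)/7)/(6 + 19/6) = 24/9625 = 0.00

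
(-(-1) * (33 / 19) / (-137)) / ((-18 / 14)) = 77 / 7809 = 0.01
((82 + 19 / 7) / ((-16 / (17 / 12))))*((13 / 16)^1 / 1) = -131053 / 21504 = -6.09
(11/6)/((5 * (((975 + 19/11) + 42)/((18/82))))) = 363/4594460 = 0.00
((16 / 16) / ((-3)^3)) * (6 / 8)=-1 / 36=-0.03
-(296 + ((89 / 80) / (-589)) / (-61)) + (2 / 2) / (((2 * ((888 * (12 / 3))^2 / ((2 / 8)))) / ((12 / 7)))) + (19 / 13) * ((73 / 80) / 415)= -16890648324781723129 / 57063614661580800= -296.00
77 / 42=11 / 6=1.83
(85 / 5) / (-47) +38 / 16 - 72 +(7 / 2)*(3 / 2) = -64.74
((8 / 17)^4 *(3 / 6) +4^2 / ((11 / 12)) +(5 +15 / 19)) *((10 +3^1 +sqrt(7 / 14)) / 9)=203086525 *sqrt(2) / 157103001 +5280249650 / 157103001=35.44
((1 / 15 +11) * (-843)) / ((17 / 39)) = -1819194 / 85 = -21402.28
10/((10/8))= 8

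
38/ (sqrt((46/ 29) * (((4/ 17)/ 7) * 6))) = 19 * sqrt(238119)/ 138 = 67.18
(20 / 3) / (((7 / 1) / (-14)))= -40 / 3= -13.33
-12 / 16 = -3 / 4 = -0.75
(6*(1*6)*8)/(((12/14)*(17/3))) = 1008/17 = 59.29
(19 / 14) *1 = 19 / 14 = 1.36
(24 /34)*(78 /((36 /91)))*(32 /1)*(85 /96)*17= 201110 /3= 67036.67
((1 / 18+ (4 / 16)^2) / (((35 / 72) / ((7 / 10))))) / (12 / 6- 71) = -17 / 6900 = -0.00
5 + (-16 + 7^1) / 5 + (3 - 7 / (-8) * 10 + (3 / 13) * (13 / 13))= 15.18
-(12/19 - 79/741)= -389/741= -0.52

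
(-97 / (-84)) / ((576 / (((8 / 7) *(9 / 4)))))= 97 / 18816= 0.01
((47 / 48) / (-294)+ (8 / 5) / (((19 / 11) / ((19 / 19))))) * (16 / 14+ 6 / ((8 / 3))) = 1237391 / 395136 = 3.13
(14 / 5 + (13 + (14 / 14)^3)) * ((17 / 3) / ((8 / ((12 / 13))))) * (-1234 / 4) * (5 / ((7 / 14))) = -440538 / 13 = -33887.54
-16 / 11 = -1.45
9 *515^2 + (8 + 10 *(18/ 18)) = 2387043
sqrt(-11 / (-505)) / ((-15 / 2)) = -2 * sqrt(5555) / 7575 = -0.02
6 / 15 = 2 / 5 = 0.40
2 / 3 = 0.67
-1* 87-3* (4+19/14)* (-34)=3216/7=459.43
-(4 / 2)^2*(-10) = 40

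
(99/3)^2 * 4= 4356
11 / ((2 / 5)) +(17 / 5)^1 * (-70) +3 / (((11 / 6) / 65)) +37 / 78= -44471 / 429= -103.66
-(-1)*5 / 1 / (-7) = -5 / 7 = -0.71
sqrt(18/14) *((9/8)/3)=9 *sqrt(7)/56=0.43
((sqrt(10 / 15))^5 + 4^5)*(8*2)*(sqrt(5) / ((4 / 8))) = 128*sqrt(5)*(sqrt(6) + 6912) / 27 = 73297.44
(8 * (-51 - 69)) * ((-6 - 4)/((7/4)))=38400/7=5485.71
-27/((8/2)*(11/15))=-405/44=-9.20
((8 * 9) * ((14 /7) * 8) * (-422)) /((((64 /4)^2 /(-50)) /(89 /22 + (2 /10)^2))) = 4267053 /11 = 387913.91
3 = 3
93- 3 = 90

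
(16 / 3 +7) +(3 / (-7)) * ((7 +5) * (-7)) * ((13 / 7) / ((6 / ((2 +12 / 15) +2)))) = 6911 / 105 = 65.82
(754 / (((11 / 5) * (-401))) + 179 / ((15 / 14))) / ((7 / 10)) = 21994832 / 92631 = 237.45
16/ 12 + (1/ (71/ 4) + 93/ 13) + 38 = 128879/ 2769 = 46.54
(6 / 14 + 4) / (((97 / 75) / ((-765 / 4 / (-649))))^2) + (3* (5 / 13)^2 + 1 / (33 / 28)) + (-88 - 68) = -34763618355895915 / 225039546587856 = -154.48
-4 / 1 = -4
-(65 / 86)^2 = -4225 / 7396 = -0.57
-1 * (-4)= 4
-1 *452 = -452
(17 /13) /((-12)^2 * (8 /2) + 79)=0.00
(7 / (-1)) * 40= -280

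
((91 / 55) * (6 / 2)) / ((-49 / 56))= -312 / 55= -5.67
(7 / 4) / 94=7 / 376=0.02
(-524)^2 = 274576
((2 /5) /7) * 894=1788 /35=51.09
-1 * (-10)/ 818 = 5/ 409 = 0.01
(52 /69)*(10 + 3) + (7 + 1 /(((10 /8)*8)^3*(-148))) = 171531931 /10212000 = 16.80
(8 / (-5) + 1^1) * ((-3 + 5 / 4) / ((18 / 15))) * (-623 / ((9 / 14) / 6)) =-30527 / 6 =-5087.83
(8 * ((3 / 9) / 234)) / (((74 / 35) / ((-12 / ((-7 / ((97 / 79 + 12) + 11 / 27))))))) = 1163360 / 9233757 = 0.13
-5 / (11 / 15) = -75 / 11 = -6.82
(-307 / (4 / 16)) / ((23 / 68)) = -3630.61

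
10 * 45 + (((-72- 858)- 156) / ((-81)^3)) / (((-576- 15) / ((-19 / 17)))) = 800908165928 / 1779795909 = 450.00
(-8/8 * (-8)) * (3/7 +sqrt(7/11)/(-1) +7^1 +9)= 920/7 - 8 * sqrt(77)/11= 125.05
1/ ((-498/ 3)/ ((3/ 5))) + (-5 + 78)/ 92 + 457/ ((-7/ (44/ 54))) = -378162047/ 7216020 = -52.41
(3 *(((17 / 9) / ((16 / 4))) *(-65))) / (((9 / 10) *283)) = -5525 / 15282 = -0.36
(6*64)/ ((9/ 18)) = 768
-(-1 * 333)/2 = 333/2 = 166.50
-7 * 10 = -70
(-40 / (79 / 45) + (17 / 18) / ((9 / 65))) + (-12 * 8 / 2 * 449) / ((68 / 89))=-6140523721 / 217566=-28223.73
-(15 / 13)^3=-3375 / 2197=-1.54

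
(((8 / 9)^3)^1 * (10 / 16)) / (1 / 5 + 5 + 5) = 0.04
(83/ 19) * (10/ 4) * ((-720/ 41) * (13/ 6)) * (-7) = 2265900/ 779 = 2908.73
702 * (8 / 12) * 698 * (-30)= -9799920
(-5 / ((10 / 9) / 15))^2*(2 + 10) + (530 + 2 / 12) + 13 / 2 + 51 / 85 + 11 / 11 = 828199 / 15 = 55213.27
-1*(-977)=977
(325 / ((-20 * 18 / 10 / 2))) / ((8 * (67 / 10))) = -1625 / 4824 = -0.34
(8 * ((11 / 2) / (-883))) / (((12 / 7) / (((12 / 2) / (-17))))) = 154 / 15011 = 0.01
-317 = -317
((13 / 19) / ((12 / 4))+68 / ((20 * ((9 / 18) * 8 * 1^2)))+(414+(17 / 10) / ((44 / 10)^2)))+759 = 323928883 / 275880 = 1174.17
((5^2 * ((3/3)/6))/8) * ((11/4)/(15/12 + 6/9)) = 275/368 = 0.75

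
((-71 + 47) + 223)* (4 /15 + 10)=30646 /15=2043.07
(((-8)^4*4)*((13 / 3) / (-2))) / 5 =-106496 / 15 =-7099.73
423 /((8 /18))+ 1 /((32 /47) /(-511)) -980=-24921 /32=-778.78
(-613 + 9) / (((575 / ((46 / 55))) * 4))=-302 / 1375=-0.22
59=59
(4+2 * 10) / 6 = 4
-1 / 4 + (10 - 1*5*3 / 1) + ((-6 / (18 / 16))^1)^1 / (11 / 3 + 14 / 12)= -737 / 116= -6.35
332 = 332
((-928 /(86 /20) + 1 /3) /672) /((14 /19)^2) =-1433531 /2427264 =-0.59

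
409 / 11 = 37.18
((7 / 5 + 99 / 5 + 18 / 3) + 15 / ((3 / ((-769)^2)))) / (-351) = -14784161 / 1755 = -8424.02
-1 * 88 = -88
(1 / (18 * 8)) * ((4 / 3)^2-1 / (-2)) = 41 / 2592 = 0.02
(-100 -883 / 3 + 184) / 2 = -631 / 6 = -105.17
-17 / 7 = -2.43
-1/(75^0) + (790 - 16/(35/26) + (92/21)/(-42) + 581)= 2994412/2205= 1358.01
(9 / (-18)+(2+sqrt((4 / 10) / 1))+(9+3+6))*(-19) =-382.52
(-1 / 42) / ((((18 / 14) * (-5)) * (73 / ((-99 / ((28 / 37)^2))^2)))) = 680320443 / 448698880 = 1.52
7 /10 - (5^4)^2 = -3906243 /10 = -390624.30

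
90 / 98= 45 / 49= 0.92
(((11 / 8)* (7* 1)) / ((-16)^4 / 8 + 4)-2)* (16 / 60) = -131059 / 245880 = -0.53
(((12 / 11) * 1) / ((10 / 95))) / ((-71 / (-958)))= 139.84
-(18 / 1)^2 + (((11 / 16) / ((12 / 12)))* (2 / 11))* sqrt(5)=-324 + sqrt(5) / 8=-323.72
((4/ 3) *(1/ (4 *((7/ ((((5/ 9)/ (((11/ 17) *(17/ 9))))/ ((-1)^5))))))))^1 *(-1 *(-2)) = -10/ 231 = -0.04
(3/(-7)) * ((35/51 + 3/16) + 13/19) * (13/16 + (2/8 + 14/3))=-6642625/1736448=-3.83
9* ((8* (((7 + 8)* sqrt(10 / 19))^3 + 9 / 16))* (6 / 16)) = 34809.41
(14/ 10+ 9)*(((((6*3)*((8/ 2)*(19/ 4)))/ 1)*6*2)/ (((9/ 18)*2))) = 213408/ 5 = 42681.60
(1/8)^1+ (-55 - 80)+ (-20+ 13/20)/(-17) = -90941/680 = -133.74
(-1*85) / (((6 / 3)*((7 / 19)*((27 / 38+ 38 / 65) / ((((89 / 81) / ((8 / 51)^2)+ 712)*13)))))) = -11300637586225 / 12898368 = -876129.26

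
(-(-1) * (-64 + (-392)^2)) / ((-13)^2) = 908.88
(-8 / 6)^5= -1024 / 243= -4.21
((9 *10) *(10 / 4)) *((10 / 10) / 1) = 225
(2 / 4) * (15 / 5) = 3 / 2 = 1.50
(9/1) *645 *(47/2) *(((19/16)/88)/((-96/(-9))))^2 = 886440915/4060086272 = 0.22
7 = 7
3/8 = 0.38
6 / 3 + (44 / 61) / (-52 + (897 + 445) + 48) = 81640 / 40809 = 2.00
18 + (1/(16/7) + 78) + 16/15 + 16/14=165727/1680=98.65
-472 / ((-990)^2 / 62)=-7316 / 245025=-0.03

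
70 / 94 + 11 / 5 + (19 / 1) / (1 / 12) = 54272 / 235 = 230.94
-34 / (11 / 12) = -408 / 11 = -37.09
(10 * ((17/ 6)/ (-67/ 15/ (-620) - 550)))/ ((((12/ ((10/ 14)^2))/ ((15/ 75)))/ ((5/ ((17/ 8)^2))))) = -6200000/ 12782217567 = -0.00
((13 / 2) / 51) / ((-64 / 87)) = -377 / 2176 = -0.17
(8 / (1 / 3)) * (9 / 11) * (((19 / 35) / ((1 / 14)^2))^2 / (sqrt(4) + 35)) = 61133184 / 10175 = 6008.18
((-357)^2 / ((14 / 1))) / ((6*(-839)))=-6069 / 3356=-1.81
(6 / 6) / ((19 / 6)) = 6 / 19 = 0.32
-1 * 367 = -367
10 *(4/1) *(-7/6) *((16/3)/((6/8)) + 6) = -16520/27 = -611.85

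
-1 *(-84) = 84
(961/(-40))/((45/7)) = -6727/1800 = -3.74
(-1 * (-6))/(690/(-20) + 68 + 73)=4/71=0.06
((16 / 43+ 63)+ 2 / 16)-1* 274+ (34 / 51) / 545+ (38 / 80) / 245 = -7251600439 / 34449450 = -210.50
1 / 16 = 0.06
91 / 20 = 4.55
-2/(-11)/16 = 1/88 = 0.01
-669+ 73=-596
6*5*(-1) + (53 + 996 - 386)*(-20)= -13290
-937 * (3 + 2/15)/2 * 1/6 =-44039/180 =-244.66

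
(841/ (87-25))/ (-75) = -841/ 4650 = -0.18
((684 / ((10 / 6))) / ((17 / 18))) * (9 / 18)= 18468 / 85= 217.27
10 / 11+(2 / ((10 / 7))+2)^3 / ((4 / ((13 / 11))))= 68869 / 5500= 12.52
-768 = -768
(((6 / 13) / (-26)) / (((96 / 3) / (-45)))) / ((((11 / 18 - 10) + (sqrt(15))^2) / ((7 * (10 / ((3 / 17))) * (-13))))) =-240975 / 10504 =-22.94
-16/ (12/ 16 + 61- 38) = -64/ 95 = -0.67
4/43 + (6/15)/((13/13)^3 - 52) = 934/10965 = 0.09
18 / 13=1.38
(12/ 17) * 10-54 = -798/ 17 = -46.94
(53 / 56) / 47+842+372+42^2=2978.02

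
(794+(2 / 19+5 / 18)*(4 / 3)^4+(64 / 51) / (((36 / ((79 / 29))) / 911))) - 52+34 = 5897937544 / 6828543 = 863.72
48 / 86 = 24 / 43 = 0.56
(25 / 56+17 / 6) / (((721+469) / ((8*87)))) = 15979 / 8330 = 1.92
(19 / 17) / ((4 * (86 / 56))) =133 / 731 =0.18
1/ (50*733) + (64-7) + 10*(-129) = -45189449/ 36650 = -1233.00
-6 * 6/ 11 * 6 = -216/ 11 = -19.64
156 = 156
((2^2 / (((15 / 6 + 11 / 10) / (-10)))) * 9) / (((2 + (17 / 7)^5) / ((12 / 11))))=-20168400 / 15988181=-1.26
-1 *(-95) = 95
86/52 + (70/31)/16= 5787/3224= 1.79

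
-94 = -94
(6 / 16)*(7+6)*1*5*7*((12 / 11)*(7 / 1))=28665 / 22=1302.95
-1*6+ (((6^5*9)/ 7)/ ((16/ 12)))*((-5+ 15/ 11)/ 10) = -210414/ 77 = -2732.65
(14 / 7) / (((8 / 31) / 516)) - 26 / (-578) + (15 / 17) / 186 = 3999.05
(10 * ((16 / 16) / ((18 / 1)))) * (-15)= -25 / 3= -8.33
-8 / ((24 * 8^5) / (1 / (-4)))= 0.00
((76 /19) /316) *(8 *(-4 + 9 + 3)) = 0.81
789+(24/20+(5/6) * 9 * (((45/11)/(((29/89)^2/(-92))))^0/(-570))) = 300271/380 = 790.19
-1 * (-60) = 60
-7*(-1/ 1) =7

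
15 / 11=1.36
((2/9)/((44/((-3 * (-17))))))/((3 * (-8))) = -17/1584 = -0.01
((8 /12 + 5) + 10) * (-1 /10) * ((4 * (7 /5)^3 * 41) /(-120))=660961 /112500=5.88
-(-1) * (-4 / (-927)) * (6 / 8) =1 / 309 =0.00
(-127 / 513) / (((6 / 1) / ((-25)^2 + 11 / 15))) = -31369 / 1215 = -25.82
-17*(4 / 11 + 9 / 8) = -2227 / 88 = -25.31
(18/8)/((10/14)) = 63/20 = 3.15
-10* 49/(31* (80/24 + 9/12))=-120/31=-3.87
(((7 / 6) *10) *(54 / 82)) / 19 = 315 / 779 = 0.40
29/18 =1.61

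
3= 3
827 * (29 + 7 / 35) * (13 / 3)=1569646 / 15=104643.07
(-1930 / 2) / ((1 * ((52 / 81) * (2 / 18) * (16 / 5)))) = -4227.67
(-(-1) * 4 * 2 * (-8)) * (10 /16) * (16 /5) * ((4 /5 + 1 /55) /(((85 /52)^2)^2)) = -8422981632 /574206875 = -14.67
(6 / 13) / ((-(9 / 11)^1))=-22 / 39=-0.56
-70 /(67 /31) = -2170 /67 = -32.39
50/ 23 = 2.17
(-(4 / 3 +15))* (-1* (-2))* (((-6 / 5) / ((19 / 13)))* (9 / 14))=1638 / 95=17.24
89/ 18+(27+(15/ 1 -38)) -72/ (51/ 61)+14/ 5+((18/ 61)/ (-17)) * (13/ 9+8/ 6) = -6945751/ 93330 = -74.42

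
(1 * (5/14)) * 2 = 5/7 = 0.71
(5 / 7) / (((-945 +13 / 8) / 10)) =-400 / 52829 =-0.01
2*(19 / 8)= 19 / 4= 4.75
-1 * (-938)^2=-879844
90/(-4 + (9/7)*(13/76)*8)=-5985/149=-40.17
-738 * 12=-8856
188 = 188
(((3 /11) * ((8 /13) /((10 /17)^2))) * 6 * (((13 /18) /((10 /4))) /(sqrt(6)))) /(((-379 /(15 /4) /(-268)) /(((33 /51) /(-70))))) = -1139 * sqrt(6) /331625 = -0.01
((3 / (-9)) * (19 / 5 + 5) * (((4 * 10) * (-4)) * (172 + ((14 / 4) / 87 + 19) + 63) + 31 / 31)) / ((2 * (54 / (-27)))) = -38897683 / 1305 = -29806.65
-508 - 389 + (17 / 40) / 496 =-17796463 / 19840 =-897.00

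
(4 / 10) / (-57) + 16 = 15.99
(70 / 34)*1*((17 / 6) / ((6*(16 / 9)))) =35 / 64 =0.55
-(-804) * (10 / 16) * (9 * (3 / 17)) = 27135 / 34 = 798.09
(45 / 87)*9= 135 / 29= 4.66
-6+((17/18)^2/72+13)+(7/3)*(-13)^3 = -119423519/23328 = -5119.32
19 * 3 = 57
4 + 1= 5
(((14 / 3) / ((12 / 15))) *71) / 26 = 2485 / 156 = 15.93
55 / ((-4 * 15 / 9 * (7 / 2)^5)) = -264 / 16807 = -0.02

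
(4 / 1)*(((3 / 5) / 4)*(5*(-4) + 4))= -48 / 5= -9.60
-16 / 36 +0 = -4 / 9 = -0.44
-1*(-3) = 3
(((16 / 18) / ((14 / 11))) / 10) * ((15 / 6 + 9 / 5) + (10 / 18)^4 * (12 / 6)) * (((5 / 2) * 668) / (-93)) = -154634986 / 27457785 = -5.63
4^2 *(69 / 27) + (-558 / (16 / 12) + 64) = -5645 / 18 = -313.61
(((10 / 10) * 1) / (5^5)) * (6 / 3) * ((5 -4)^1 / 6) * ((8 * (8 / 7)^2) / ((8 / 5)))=64 / 91875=0.00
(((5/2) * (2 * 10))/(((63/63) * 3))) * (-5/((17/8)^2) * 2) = -32000/867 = -36.91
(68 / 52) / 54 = 17 / 702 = 0.02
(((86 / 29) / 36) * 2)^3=79507 / 17779581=0.00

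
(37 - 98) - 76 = -137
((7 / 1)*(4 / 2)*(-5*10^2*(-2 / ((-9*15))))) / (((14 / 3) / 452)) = -90400 / 9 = -10044.44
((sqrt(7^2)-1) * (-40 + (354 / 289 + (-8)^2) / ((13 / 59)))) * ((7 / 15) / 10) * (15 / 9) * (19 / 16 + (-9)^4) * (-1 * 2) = -5438006035 / 3468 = -1568052.49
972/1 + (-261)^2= 69093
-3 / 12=-1 / 4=-0.25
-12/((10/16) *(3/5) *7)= -32/7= -4.57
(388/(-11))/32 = -97/88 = -1.10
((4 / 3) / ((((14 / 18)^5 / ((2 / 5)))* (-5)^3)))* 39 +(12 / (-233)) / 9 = -4334643604 / 7342558125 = -0.59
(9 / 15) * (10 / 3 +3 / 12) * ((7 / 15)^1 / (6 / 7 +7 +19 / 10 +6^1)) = 2107 / 33090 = 0.06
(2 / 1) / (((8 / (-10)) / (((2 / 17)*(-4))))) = 20 / 17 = 1.18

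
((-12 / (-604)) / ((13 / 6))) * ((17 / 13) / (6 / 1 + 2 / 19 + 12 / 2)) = 2907 / 2934685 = 0.00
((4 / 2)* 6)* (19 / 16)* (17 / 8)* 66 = 31977 / 16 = 1998.56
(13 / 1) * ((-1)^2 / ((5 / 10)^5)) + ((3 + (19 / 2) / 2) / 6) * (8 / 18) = 22495 / 54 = 416.57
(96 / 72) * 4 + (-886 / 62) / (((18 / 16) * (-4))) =2374 / 279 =8.51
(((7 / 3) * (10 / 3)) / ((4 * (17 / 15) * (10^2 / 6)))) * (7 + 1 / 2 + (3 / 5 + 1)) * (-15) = -14.05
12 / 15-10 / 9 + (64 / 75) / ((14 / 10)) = 94 / 315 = 0.30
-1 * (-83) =83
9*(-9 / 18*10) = -45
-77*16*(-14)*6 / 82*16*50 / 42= 985600 / 41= 24039.02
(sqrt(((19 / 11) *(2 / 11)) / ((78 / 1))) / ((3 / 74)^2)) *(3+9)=21904 *sqrt(741) / 1287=463.29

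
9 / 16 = 0.56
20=20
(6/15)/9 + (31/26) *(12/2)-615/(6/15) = -1790453/1170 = -1530.30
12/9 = 4/3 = 1.33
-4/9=-0.44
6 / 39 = 2 / 13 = 0.15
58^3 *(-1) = -195112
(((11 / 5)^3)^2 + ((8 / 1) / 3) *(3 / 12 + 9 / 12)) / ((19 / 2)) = 10879366 / 890625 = 12.22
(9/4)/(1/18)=81/2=40.50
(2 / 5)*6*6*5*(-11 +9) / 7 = -20.57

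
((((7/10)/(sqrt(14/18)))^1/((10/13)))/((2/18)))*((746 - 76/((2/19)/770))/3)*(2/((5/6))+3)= -9280543.39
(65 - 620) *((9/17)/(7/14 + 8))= -34.57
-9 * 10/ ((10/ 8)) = -72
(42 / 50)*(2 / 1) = 42 / 25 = 1.68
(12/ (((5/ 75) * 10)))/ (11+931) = 3/ 157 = 0.02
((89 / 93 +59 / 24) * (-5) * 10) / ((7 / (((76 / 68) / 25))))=-2299 / 2108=-1.09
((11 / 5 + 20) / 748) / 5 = 111 / 18700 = 0.01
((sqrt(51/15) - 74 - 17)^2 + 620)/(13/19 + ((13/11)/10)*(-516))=-9305098/63011 + 2926*sqrt(85)/4847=-142.11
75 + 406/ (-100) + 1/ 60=70.96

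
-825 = -825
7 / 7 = 1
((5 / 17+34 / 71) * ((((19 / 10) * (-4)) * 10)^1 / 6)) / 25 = -11818 / 30175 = -0.39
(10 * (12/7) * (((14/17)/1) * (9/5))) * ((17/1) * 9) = 3888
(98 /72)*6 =49 /6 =8.17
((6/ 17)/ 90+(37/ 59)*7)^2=19.31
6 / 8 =3 / 4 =0.75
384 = 384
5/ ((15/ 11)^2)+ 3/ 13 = 1708/ 585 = 2.92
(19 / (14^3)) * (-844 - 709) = -29507 / 2744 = -10.75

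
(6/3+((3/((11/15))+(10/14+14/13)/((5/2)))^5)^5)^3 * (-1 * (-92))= 127940243852127708017674400000000000000000000000000000.00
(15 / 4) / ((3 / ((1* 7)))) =35 / 4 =8.75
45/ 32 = 1.41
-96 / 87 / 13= -32 / 377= -0.08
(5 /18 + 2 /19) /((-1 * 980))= -131 /335160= -0.00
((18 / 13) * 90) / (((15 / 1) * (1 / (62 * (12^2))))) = 964224 / 13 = 74171.08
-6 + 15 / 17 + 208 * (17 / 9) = 59329 / 153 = 387.77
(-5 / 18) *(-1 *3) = 5 / 6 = 0.83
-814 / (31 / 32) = -26048 / 31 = -840.26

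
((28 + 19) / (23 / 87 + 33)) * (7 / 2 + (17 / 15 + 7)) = 475687 / 28940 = 16.44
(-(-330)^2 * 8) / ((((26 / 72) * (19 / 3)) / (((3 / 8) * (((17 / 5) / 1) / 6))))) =-19994040 / 247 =-80947.53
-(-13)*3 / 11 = 39 / 11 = 3.55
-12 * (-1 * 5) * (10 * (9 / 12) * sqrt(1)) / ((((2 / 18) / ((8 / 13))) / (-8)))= -259200 / 13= -19938.46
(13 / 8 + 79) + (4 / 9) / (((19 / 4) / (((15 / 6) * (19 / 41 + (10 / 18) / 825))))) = 1344870599 / 16658136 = 80.73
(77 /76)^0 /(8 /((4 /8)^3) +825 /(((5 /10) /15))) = 0.00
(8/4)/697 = 2/697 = 0.00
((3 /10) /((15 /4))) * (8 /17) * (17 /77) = 16 /1925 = 0.01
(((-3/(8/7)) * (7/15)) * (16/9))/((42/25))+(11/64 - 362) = -627479/1728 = -363.12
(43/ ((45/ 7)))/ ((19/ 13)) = 4.58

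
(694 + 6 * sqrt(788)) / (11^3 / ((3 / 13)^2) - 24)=108 * sqrt(197) / 224723 + 6246 / 224723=0.03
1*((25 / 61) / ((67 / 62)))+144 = 590078 / 4087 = 144.38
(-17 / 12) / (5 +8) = -17 / 156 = -0.11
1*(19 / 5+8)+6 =17.80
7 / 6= 1.17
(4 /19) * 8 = 32 /19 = 1.68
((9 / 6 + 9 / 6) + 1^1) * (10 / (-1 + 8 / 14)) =-280 / 3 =-93.33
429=429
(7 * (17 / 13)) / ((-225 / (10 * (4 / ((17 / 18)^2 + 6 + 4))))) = -34272 / 229385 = -0.15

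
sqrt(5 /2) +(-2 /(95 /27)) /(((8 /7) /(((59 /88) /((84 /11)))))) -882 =-10725651 /12160 +sqrt(10) /2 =-880.46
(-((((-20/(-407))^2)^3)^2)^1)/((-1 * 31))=4096000000000000/640463824709344578007208171901631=0.00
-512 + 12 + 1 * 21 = -479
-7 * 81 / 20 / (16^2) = -0.11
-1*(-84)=84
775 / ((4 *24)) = 775 / 96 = 8.07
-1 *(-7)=7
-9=-9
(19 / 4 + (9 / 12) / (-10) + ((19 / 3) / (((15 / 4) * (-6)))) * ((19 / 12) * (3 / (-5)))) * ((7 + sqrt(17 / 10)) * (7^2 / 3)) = 1307761 * sqrt(170) / 162000 + 9154327 / 16200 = 670.34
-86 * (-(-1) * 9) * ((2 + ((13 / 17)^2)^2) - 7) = 301120056 / 83521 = 3605.32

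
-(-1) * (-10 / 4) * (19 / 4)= -95 / 8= -11.88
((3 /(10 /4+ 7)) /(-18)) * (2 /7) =-2 /399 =-0.01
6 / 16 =3 / 8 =0.38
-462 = -462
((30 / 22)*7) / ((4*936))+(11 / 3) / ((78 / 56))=108521 / 41184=2.64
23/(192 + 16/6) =69/584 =0.12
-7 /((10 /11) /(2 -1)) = -77 /10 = -7.70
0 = 0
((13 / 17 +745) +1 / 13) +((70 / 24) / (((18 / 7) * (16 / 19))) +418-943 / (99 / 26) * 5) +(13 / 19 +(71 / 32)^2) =-86183418905 / 1277033472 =-67.49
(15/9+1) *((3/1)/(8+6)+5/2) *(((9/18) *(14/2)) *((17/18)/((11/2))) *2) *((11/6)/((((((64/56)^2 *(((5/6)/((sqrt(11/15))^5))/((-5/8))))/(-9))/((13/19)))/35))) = 9172163 *sqrt(165)/129600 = 909.09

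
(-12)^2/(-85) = -1.69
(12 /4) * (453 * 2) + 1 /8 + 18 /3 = 21793 /8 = 2724.12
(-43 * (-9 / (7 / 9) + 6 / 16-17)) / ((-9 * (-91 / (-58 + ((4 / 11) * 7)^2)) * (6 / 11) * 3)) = -70544983 / 1513512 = -46.61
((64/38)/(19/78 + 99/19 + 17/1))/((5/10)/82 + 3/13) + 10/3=184013266/50414655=3.65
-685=-685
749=749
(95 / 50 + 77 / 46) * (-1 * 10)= -822 / 23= -35.74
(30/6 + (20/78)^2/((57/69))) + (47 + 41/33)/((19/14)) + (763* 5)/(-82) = -153736133/26066898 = -5.90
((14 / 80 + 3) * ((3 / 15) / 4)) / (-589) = -127 / 471200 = -0.00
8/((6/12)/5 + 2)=3.81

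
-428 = -428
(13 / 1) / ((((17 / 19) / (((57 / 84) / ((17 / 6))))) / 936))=6588972 / 2023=3257.03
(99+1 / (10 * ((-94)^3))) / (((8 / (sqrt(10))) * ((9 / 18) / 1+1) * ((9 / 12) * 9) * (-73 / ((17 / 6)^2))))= -237638387951 * sqrt(10) / 1768047549120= -0.43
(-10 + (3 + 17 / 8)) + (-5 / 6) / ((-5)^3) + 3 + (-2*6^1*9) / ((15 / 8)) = -35681 / 600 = -59.47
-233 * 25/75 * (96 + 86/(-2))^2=-654497/3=-218165.67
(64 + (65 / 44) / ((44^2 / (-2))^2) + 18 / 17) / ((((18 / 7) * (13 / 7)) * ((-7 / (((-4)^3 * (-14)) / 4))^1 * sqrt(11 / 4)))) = -2234367515009 * sqrt(11) / 28189078632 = -262.89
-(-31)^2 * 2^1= -1922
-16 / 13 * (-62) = 992 / 13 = 76.31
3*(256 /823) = 768 /823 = 0.93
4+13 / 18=85 / 18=4.72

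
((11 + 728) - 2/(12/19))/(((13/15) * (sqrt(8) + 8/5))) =191.72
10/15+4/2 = 8/3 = 2.67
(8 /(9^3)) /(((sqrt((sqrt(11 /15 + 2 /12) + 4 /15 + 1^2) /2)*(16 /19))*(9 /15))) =95*sqrt(15) /(2187*sqrt(9*sqrt(10) + 38)) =0.02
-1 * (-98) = 98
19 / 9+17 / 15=146 / 45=3.24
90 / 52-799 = -20729 / 26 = -797.27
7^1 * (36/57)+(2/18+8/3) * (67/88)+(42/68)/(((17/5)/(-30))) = 1.09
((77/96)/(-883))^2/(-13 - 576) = -5929/4232326542336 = -0.00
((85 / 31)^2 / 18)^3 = 377149515625 / 5175921467592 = 0.07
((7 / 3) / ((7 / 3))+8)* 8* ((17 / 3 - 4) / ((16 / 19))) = 285 / 2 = 142.50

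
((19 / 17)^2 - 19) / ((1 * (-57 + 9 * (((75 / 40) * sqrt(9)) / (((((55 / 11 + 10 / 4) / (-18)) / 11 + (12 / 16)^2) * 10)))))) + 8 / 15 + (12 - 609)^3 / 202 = -504082809359279 / 478553655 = -1053346.48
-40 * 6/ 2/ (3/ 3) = -120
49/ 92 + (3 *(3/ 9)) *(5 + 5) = 10.53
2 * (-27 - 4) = -62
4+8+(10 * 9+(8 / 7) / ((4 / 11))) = 736 / 7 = 105.14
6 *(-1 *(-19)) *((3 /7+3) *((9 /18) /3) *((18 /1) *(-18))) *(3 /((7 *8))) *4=-221616 /49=-4522.78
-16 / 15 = -1.07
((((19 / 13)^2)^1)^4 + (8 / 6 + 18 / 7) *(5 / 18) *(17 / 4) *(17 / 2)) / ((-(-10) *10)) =74007113883637 / 123338485015200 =0.60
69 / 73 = 0.95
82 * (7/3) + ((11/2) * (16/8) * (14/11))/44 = 12649/66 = 191.65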